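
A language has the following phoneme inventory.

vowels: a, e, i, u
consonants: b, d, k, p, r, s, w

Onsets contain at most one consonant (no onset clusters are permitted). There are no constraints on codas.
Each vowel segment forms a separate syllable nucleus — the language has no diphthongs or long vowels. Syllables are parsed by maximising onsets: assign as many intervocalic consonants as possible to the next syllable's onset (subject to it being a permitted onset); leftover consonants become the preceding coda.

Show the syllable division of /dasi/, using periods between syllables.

da.si

Vowels present: a, i; each is a nucleus, giving 2 syllables.
σ1/σ2 boundary: /s/ → onset of the next syllable (single consonants are always licit onsets).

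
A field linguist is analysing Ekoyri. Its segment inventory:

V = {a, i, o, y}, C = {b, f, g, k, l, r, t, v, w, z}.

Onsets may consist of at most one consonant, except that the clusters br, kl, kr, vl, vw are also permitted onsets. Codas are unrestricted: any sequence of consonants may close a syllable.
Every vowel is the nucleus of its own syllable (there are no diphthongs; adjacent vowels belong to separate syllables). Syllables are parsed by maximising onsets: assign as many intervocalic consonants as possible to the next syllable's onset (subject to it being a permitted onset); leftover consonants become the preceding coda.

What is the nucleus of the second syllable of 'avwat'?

Vowels present: a, a; each is a nucleus, giving 2 syllables.
The second nucleus (vowel 2 from the left) is /a/.

a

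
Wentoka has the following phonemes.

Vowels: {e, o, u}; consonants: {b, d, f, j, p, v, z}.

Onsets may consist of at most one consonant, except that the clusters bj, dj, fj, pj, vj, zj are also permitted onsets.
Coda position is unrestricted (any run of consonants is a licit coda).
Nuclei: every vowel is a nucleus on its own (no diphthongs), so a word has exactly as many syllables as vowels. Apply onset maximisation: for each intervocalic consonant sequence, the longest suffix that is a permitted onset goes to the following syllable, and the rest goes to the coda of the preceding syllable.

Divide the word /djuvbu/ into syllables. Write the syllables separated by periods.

Vowels present: u, u; each is a nucleus, giving 2 syllables.
V1 /u/ – V2 /u/: cluster /vb/ — the longest permitted-onset suffix is /b/; onset = /b/, preceding coda = /v/.

djuv.bu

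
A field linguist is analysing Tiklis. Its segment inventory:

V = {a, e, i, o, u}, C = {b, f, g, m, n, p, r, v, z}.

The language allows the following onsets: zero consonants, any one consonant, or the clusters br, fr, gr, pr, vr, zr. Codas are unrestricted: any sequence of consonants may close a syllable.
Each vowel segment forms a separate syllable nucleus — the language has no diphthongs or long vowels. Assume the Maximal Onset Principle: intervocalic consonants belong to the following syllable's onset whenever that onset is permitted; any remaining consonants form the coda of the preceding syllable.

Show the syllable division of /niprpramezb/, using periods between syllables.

nipr.pra.mezb

Nuclei (vowels): i, a, e → 3 syllables.
σ1/σ2 boundary: /prpr/ — longest licit onset from the right is /pr/, leaving /pr/ as coda.
σ2/σ3 boundary: /m/ is a single consonant, so it becomes the next onset.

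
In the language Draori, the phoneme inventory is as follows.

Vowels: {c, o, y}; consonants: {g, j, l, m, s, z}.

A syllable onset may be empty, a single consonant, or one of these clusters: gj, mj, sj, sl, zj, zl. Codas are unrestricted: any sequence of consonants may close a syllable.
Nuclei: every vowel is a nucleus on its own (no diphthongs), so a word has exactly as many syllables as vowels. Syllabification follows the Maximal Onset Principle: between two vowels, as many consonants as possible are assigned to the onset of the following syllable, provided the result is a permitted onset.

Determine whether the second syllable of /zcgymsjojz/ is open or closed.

closed

The vowels are c, y, o — 3 nuclei, so 3 syllables.
Between /c/ (V1) and /y/ (V2): just /g/ — single C goes to the following onset.
Between /y/ (V2) and /o/ (V3): /msj/; trying suffixes from longest down, /sj/ is the first permitted one, so coda /m/ | onset /sj/.
Putting it together: zc.gym.sjojz.
Syllable 2 is /gym/ with coda /m/, so it is closed.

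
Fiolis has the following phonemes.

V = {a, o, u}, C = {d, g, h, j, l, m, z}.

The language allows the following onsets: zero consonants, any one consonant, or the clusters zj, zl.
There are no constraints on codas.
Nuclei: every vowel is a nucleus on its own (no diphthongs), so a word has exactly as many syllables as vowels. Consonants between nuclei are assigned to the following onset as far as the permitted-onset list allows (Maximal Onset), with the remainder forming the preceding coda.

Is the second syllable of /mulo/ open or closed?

open

Vowels present: u, o; each is a nucleus, giving 2 syllables.
σ1/σ2 boundary: just /l/ — single C goes to the following onset.
Result: mu.lo.
Syllable 2 is /lo/; it ends in its nucleus with no coda, so it is open.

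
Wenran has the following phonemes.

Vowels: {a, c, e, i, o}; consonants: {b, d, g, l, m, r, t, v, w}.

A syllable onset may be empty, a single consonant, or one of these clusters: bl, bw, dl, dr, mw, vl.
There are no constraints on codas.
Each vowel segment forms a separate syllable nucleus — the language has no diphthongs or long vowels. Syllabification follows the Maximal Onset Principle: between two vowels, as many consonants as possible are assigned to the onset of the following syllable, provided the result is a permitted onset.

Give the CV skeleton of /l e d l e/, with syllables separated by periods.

The vowels are e, e — 2 nuclei, so 2 syllables.
Between /e/ (V1) and /e/ (V2): cluster /dl/ — /dl/ is itself a permitted onset, so the whole cluster goes right; preceding coda = ∅.
Syllabification: le.dle.
Mapping each syllable to C/V: /le/ → CV, /dle/ → CCV.

CV.CCV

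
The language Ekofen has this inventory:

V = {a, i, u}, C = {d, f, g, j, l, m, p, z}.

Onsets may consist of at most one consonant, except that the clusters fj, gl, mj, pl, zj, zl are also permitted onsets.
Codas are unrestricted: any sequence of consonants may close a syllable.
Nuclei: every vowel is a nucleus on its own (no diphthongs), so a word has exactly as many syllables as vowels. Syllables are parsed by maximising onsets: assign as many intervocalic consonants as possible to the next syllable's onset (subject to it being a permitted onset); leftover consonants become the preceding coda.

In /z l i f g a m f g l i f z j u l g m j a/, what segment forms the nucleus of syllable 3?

i

Vowels present: i, a, i, u, a; each is a nucleus, giving 5 syllables.
The third nucleus (vowel 3 from the left) is /i/.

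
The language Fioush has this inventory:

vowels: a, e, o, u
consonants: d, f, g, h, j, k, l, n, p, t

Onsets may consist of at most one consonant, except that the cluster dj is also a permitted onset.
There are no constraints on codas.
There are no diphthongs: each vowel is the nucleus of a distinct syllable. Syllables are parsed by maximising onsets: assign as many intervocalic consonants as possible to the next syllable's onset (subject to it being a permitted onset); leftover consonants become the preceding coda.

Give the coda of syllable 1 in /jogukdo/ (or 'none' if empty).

none

Vowels present: o, u, o; each is a nucleus, giving 3 syllables.
Between /o/ (V1) and /u/ (V2): /g/ → onset of the next syllable (single consonants are always licit onsets).
Between /u/ (V2) and /o/ (V3): /kd/; trying suffixes from longest down, /d/ is the first permitted one, so coda /k/ | onset /d/.
Result: jo.guk.do.
Syllable 1 is /jo/: onset /j/, nucleus /o/, coda ∅.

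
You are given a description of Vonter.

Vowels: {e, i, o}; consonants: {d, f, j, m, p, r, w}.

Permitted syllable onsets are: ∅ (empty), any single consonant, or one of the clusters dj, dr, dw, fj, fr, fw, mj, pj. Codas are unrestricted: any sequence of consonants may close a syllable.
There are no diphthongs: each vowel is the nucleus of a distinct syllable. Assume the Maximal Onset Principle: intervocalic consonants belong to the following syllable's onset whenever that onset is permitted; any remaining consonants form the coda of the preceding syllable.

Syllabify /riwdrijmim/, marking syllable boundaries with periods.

Nuclei (vowels): i, i, i → 3 syllables.
σ1/σ2 boundary: /wdr/ — longest licit onset from the right is /dr/, leaving /w/ as coda.
σ2/σ3 boundary: /jm/ — longest licit onset from the right is /m/, leaving /j/ as coda.

riw.drij.mim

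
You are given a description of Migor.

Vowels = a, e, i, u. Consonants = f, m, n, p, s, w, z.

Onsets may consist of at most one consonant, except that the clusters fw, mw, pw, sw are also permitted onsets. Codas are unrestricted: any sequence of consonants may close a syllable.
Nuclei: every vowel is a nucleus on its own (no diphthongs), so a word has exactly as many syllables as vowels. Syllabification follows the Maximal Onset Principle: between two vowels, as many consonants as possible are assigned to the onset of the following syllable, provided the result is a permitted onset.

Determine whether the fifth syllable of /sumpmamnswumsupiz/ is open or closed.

closed

The vowels are u, a, u, u, i — 5 nuclei, so 5 syllables.
V1 /u/ – V2 /a/: cluster /mpm/ — the longest permitted-onset suffix is /m/; onset = /m/, preceding coda = /mp/.
V2 /a/ – V3 /u/: /mnsw/; trying suffixes from longest down, /sw/ is the first permitted one, so coda /mn/ | onset /sw/.
V3 /u/ – V4 /u/: /ms/ splits as /m/ + /s/ (/s/ is the longest suffix that is a licit onset).
V4 /u/ – V5 /i/: /p/ is a single consonant, so it becomes the next onset.
Syllabification: sump.mamn.swum.su.piz.
Syllable 5 is /piz/ with coda /z/, so it is closed.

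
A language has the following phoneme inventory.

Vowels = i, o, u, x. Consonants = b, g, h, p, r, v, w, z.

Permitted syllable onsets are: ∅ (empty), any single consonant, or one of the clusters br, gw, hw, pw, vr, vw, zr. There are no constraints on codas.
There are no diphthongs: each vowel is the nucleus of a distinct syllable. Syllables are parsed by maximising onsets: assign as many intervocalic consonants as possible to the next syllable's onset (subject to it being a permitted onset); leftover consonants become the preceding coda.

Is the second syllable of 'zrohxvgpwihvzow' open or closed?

Nuclei (vowels): o, x, i, o → 4 syllables.
V1 /o/ – V2 /x/: /h/ is a single consonant, so it becomes the next onset.
V2 /x/ – V3 /i/: cluster /vgpw/ — the longest permitted-onset suffix is /pw/; onset = /pw/, preceding coda = /vg/.
V3 /i/ – V4 /o/: /hvz/ splits as /hv/ + /z/ (/z/ is the longest suffix that is a licit onset).
So the parse is zro.hxvg.pwihv.zow.
Syllable 2 is /hxvg/ with coda /vg/, so it is closed.

closed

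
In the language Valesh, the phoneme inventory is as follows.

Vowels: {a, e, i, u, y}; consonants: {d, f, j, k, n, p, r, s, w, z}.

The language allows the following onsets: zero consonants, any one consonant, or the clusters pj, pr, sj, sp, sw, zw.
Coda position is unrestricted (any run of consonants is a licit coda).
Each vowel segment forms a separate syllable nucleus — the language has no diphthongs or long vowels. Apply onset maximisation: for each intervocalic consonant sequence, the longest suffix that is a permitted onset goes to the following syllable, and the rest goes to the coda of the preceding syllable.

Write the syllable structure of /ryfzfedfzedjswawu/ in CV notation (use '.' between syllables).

CVCC.CVCC.CVCC.CCV.CV

Vowels present: y, e, e, a, u; each is a nucleus, giving 5 syllables.
σ1/σ2 boundary: /fzf/ — longest licit onset from the right is /f/, leaving /fz/ as coda.
σ2/σ3 boundary: cluster /dfz/ — the longest permitted-onset suffix is /z/; onset = /z/, preceding coda = /df/.
σ3/σ4 boundary: /djsw/; trying suffixes from longest down, /sw/ is the first permitted one, so coda /dj/ | onset /sw/.
σ4/σ5 boundary: just /w/ — single C goes to the following onset.
Syllabification: ryfz.fedf.zedj.swa.wu.
Mapping each syllable to C/V: /ryfz/ → CVCC, /fedf/ → CVCC, /zedj/ → CVCC, /swa/ → CCV, /wu/ → CV.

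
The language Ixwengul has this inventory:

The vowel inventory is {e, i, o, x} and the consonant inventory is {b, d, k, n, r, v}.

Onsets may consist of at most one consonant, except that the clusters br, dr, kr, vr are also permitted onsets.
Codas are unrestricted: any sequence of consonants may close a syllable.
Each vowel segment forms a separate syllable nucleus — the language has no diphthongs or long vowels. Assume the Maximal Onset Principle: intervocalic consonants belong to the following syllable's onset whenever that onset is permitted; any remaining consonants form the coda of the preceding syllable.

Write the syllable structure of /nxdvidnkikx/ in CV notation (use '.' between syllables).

CVC.CVCC.CV.CV

Vowels present: x, i, i, x; each is a nucleus, giving 4 syllables.
σ1/σ2 boundary: /dv/ — longest licit onset from the right is /v/, leaving /d/ as coda.
σ2/σ3 boundary: /dnk/ splits as /dn/ + /k/ (/k/ is the longest suffix that is a licit onset).
σ3/σ4 boundary: just /k/ — single C goes to the following onset.
Result: nxd.vidn.ki.kx.
Mapping each syllable to C/V: /nxd/ → CVC, /vidn/ → CVCC, /ki/ → CV, /kx/ → CV.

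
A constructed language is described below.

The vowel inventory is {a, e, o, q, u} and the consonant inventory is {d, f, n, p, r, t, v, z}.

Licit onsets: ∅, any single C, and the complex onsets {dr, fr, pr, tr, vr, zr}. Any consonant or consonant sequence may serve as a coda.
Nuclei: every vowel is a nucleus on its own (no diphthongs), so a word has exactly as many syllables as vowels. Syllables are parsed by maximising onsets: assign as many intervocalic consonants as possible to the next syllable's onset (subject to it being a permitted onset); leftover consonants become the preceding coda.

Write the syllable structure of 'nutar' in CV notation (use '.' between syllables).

CV.CVC

Nuclei (vowels): u, a → 2 syllables.
/u…a/ gap (V1→V2): /t/ → onset of the next syllable (single consonants are always licit onsets).
Syllabification: nu.tar.
Mapping each syllable to C/V: /nu/ → CV, /tar/ → CVC.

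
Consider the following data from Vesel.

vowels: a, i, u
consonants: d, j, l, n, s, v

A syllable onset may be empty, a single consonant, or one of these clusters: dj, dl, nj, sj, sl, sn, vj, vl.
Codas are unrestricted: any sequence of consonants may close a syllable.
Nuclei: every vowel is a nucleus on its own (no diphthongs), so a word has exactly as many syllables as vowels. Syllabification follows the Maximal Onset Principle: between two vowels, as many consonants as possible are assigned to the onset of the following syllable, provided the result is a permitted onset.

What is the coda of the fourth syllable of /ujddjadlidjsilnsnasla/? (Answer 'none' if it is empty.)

ln

The vowels are u, a, i, i, a, a — 6 nuclei, so 6 syllables.
V1 /u/ – V2 /a/: /jddj/ — longest licit onset from the right is /dj/, leaving /jd/ as coda.
V2 /a/ – V3 /i/: /dl/ — entire cluster is a permitted onset → onset /dl/, coda ∅.
V3 /i/ – V4 /i/: cluster /djs/ — the longest permitted-onset suffix is /s/; onset = /s/, preceding coda = /dj/.
V4 /i/ – V5 /a/: /lnsn/; trying suffixes from longest down, /sn/ is the first permitted one, so coda /ln/ | onset /sn/.
V5 /a/ – V6 /a/: cluster /sl/ — /sl/ is itself a permitted onset, so the whole cluster goes right; preceding coda = ∅.
Putting it together: ujd.dja.dlidj.siln.sna.sla.
Syllable 4 is /siln/: onset /s/, nucleus /i/, coda /ln/.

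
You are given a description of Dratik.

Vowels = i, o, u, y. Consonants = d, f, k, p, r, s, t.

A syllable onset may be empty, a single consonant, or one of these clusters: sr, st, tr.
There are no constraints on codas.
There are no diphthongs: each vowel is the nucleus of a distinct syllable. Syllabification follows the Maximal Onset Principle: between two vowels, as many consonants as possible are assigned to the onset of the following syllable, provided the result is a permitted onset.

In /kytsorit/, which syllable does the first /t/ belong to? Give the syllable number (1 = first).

1

The vowels are y, o, i — 3 nuclei, so 3 syllables.
Between /y/ (V1) and /o/ (V2): /ts/ splits as /t/ + /s/ (/s/ is the longest suffix that is a licit onset).
Between /o/ (V2) and /i/ (V3): /r/ → onset of the next syllable (single consonants are always licit onsets).
Result: kyt.so.rit.
The first /t/ is in the coda of syllable 1 (/kyt/).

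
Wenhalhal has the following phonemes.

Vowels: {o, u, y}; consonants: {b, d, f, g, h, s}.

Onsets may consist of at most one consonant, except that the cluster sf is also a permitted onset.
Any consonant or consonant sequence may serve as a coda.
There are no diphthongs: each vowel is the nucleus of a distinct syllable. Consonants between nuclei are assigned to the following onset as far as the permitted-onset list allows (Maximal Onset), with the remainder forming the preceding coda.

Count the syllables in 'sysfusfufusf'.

Nuclei (vowels): y, u, u, u → 4 syllables.

4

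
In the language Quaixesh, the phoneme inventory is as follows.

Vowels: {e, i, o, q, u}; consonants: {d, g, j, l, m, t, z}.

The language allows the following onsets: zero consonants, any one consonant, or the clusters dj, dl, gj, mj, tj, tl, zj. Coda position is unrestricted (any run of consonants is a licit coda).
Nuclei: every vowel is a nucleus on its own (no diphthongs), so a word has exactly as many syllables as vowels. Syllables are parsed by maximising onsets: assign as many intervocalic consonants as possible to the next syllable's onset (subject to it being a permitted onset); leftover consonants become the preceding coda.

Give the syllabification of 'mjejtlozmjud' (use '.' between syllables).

Nuclei (vowels): e, o, u → 3 syllables.
V1 /e/ – V2 /o/: /jtl/ splits as /j/ + /tl/ (/tl/ is the longest suffix that is a licit onset).
V2 /o/ – V3 /u/: /zmj/ splits as /z/ + /mj/ (/mj/ is the longest suffix that is a licit onset).

mjej.tloz.mjud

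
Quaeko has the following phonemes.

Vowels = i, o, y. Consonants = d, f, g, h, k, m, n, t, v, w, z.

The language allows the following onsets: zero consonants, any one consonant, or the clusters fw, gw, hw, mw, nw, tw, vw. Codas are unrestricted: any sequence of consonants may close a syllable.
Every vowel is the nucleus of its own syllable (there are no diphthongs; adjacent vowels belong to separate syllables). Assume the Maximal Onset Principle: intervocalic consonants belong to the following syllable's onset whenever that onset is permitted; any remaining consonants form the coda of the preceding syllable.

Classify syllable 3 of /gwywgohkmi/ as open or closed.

open

Nuclei (vowels): y, o, i → 3 syllables.
Between /y/ (V1) and /o/ (V2): /wg/ splits as /w/ + /g/ (/g/ is the longest suffix that is a licit onset).
Between /o/ (V2) and /i/ (V3): /hkm/; trying suffixes from longest down, /m/ is the first permitted one, so coda /hk/ | onset /m/.
Result: gwyw.gohk.mi.
Syllable 3 is /mi/; it ends in its nucleus with no coda, so it is open.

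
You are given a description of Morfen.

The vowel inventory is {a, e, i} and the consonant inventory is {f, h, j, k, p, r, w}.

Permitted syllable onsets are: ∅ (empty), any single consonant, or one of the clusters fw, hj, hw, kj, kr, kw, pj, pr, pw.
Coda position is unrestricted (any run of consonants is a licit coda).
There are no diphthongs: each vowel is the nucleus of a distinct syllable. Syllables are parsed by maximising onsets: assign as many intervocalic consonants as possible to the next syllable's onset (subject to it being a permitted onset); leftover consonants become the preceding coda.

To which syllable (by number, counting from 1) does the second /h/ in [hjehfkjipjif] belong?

The vowels are e, i, i — 3 nuclei, so 3 syllables.
/e…i/ gap (V1→V2): /hfkj/ splits as /hf/ + /kj/ (/kj/ is the longest suffix that is a licit onset).
/i…i/ gap (V2→V3): /pj/ is a licit onset in full, so it all attaches to the next syllable.
Putting it together: hjehf.kji.pjif.
The second /h/ is in the coda of syllable 1 (/hjehf/).

1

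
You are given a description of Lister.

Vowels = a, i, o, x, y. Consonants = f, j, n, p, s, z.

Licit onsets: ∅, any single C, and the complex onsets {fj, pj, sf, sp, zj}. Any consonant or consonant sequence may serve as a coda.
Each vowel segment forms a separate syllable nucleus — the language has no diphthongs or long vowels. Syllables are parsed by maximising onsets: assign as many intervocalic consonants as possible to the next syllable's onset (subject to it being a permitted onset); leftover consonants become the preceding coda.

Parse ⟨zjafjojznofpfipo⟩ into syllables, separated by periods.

zja.fjojz.nofp.fi.po

Vowels present: a, o, o, i, o; each is a nucleus, giving 5 syllables.
/a…o/ gap (V1→V2): cluster /fj/ — /fj/ is itself a permitted onset, so the whole cluster goes right; preceding coda = ∅.
/o…o/ gap (V2→V3): cluster /jzn/ — the longest permitted-onset suffix is /n/; onset = /n/, preceding coda = /jz/.
/o…i/ gap (V3→V4): /fpf/ splits as /fp/ + /f/ (/f/ is the longest suffix that is a licit onset).
/i…o/ gap (V4→V5): /p/ is a single consonant, so it becomes the next onset.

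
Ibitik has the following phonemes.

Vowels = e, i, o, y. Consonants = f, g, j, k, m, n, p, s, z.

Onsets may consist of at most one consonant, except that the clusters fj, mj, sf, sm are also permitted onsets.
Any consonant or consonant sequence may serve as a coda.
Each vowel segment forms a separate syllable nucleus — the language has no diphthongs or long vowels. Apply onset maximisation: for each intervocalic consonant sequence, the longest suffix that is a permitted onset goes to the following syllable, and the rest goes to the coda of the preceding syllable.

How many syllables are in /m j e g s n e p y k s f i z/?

4

Nuclei (vowels): e, e, y, i → 4 syllables.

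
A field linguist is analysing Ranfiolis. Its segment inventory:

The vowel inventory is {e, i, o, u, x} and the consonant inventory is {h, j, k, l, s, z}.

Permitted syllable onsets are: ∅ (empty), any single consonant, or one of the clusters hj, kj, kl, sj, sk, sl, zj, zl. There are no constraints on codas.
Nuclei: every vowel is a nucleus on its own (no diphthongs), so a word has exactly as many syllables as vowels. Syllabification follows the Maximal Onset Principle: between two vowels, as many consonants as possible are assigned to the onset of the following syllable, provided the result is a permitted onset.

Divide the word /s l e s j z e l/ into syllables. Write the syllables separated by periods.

The vowels are e, e — 2 nuclei, so 2 syllables.
V1 /e/ – V2 /e/: cluster /sjz/ — the longest permitted-onset suffix is /z/; onset = /z/, preceding coda = /sj/.

slesj.zel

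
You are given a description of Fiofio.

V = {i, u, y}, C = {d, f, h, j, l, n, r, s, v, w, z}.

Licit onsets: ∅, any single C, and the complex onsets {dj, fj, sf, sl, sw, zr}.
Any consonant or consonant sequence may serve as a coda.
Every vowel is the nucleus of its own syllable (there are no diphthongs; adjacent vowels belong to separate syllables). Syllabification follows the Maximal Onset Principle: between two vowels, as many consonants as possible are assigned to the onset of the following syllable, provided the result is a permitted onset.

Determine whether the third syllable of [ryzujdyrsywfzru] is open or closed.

Vowels present: y, u, y, y, u; each is a nucleus, giving 5 syllables.
σ1/σ2 boundary: /z/ → onset of the next syllable (single consonants are always licit onsets).
σ2/σ3 boundary: /jd/; trying suffixes from longest down, /d/ is the first permitted one, so coda /j/ | onset /d/.
σ3/σ4 boundary: /rs/ splits as /r/ + /s/ (/s/ is the longest suffix that is a licit onset).
σ4/σ5 boundary: /wfzr/ — longest licit onset from the right is /zr/, leaving /wf/ as coda.
Putting it together: ry.zuj.dyr.sywf.zru.
Syllable 3 is /dyr/ with coda /r/, so it is closed.

closed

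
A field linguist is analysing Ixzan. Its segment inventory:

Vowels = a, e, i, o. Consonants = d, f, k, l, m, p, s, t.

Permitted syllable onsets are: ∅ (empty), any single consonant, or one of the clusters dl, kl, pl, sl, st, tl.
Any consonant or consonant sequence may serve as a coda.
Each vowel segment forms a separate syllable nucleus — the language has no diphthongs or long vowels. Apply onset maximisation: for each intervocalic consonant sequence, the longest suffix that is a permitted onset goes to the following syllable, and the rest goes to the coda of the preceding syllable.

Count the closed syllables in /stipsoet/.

The vowels are i, o, e — 3 nuclei, so 3 syllables.
/i…o/ gap (V1→V2): /ps/; trying suffixes from longest down, /s/ is the first permitted one, so coda /p/ | onset /s/.
/o…e/ gap (V2→V3): hiatus — the boundary sits between the two vowels.
Syllabification: stip.so.et.
Classifying each syllable: /stip/ (closed), /so/ (open), /et/ (closed).
Closed syllables: 2.

2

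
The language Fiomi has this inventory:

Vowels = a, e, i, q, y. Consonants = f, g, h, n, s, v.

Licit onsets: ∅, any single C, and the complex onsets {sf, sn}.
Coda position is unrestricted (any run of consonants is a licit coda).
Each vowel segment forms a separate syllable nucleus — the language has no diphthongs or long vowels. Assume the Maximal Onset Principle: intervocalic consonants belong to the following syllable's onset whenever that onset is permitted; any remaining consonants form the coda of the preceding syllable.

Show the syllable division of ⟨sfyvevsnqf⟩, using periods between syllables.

sfy.vev.snqf

Nuclei (vowels): y, e, q → 3 syllables.
σ1/σ2 boundary: just /v/ — single C goes to the following onset.
σ2/σ3 boundary: cluster /vsn/ — the longest permitted-onset suffix is /sn/; onset = /sn/, preceding coda = /v/.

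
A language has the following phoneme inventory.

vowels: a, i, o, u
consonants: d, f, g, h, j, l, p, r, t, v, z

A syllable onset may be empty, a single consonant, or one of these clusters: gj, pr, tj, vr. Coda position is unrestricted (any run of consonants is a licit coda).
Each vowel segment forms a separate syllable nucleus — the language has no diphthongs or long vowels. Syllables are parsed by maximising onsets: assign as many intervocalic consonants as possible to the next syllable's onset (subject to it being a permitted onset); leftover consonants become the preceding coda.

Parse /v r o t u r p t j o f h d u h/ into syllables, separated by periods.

vro.turp.tjofh.duh

Nuclei (vowels): o, u, o, u → 4 syllables.
V1 /o/ – V2 /u/: just /t/ — single C goes to the following onset.
V2 /u/ – V3 /o/: /rptj/; trying suffixes from longest down, /tj/ is the first permitted one, so coda /rp/ | onset /tj/.
V3 /o/ – V4 /u/: /fhd/ — longest licit onset from the right is /d/, leaving /fh/ as coda.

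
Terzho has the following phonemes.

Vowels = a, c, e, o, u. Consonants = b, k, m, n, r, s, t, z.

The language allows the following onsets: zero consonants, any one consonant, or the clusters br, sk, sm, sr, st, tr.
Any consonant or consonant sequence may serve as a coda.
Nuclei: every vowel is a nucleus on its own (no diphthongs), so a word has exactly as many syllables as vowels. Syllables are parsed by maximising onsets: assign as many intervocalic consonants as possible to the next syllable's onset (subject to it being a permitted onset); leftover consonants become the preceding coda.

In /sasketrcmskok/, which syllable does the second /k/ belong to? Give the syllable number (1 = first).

Nuclei (vowels): a, e, c, o → 4 syllables.
Between /a/ (V1) and /e/ (V2): /sk/ — entire cluster is a permitted onset → onset /sk/, coda ∅.
Between /e/ (V2) and /c/ (V3): cluster /tr/ — /tr/ is itself a permitted onset, so the whole cluster goes right; preceding coda = ∅.
Between /c/ (V3) and /o/ (V4): /msk/ splits as /m/ + /sk/ (/sk/ is the longest suffix that is a licit onset).
Syllabification: sa.ske.trcm.skok.
The second /k/ is in the onset of syllable 4 (/skok/).

4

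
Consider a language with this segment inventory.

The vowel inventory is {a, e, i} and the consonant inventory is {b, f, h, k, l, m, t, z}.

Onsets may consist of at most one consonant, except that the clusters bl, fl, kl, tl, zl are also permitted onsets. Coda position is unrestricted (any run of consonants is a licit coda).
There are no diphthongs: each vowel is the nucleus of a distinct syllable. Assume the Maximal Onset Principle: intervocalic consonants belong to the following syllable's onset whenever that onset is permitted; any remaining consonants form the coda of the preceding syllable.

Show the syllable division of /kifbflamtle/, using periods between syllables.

kifb.flam.tle

Vowels present: i, a, e; each is a nucleus, giving 3 syllables.
V1 /i/ – V2 /a/: /fbfl/ splits as /fb/ + /fl/ (/fl/ is the longest suffix that is a licit onset).
V2 /a/ – V3 /e/: /mtl/; trying suffixes from longest down, /tl/ is the first permitted one, so coda /m/ | onset /tl/.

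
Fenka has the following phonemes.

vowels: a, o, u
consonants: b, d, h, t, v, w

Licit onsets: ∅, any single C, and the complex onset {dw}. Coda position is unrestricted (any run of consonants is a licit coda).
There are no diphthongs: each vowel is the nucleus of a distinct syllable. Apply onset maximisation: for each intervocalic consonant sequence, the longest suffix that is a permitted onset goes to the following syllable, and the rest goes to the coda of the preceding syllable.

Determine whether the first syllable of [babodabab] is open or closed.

open

Vowels present: a, o, a, a; each is a nucleus, giving 4 syllables.
Between /a/ (V1) and /o/ (V2): /b/ → onset of the next syllable (single consonants are always licit onsets).
Between /o/ (V2) and /a/ (V3): /d/ → onset of the next syllable (single consonants are always licit onsets).
Between /a/ (V3) and /a/ (V4): just /b/ — single C goes to the following onset.
Putting it together: ba.bo.da.bab.
Syllable 1 is /ba/; it ends in its nucleus with no coda, so it is open.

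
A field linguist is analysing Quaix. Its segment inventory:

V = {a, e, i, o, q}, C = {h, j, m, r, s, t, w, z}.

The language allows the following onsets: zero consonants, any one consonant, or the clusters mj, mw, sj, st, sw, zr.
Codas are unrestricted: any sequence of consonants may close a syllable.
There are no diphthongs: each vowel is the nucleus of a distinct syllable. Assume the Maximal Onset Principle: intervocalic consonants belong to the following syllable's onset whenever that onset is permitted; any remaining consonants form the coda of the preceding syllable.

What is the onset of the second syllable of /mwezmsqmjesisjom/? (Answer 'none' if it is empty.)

s

Nuclei (vowels): e, q, e, i, o → 5 syllables.
/e…q/ gap (V1→V2): /zms/ — longest licit onset from the right is /s/, leaving /zm/ as coda.
/q…e/ gap (V2→V3): /mj/ — entire cluster is a permitted onset → onset /mj/, coda ∅.
/e…i/ gap (V3→V4): just /s/ — single C goes to the following onset.
/i…o/ gap (V4→V5): /sj/ — entire cluster is a permitted onset → onset /sj/, coda ∅.
Syllabification: mwezm.sq.mje.si.sjom.
Syllable 2 is /sq/: onset /s/, nucleus /q/, coda ∅.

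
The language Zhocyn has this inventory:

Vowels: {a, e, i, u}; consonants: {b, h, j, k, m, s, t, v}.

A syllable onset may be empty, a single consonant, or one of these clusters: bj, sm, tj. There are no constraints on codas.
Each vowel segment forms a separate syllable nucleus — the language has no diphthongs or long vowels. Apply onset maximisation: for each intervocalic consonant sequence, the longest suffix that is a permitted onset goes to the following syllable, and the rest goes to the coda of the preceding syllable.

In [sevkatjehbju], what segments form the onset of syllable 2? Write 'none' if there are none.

Vowels present: e, a, e, u; each is a nucleus, giving 4 syllables.
Between /e/ (V1) and /a/ (V2): cluster /vk/ — the longest permitted-onset suffix is /k/; onset = /k/, preceding coda = /v/.
Between /a/ (V2) and /e/ (V3): /tj/ is a licit onset in full, so it all attaches to the next syllable.
Between /e/ (V3) and /u/ (V4): /hbj/ splits as /h/ + /bj/ (/bj/ is the longest suffix that is a licit onset).
Putting it together: sev.ka.tjeh.bju.
Syllable 2 is /ka/: onset /k/, nucleus /a/, coda ∅.

k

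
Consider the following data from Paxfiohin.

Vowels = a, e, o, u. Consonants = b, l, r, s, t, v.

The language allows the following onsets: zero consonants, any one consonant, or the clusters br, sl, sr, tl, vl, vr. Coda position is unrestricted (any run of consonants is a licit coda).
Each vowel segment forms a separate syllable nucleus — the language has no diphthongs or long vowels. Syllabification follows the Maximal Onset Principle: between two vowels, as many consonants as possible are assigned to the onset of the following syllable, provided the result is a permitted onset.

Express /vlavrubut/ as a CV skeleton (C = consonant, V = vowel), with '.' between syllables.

The vowels are a, u, u — 3 nuclei, so 3 syllables.
σ1/σ2 boundary: /vr/ — entire cluster is a permitted onset → onset /vr/, coda ∅.
σ2/σ3 boundary: /b/ → onset of the next syllable (single consonants are always licit onsets).
So the parse is vla.vru.but.
Mapping each syllable to C/V: /vla/ → CCV, /vru/ → CCV, /but/ → CVC.

CCV.CCV.CVC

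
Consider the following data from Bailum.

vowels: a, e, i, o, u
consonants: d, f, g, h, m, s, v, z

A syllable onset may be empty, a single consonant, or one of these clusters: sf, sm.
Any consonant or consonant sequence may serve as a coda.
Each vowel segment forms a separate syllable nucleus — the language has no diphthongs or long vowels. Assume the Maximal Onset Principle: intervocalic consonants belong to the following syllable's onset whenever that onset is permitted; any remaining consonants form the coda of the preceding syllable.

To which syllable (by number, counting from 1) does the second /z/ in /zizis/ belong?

Nuclei (vowels): i, i → 2 syllables.
/i…i/ gap (V1→V2): just /z/ — single C goes to the following onset.
Syllabification: zi.zis.
The second /z/ is in the onset of syllable 2 (/zis/).

2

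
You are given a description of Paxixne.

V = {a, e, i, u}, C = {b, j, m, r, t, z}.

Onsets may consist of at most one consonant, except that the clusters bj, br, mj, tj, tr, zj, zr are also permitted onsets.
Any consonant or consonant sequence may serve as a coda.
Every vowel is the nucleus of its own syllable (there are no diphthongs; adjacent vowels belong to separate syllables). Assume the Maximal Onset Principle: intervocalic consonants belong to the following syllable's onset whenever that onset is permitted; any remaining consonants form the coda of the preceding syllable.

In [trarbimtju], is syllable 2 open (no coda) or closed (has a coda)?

closed

Nuclei (vowels): a, i, u → 3 syllables.
V1 /a/ – V2 /i/: /rb/ — longest licit onset from the right is /b/, leaving /r/ as coda.
V2 /i/ – V3 /u/: cluster /mtj/ — the longest permitted-onset suffix is /tj/; onset = /tj/, preceding coda = /m/.
Result: trar.bim.tju.
Syllable 2 is /bim/ with coda /m/, so it is closed.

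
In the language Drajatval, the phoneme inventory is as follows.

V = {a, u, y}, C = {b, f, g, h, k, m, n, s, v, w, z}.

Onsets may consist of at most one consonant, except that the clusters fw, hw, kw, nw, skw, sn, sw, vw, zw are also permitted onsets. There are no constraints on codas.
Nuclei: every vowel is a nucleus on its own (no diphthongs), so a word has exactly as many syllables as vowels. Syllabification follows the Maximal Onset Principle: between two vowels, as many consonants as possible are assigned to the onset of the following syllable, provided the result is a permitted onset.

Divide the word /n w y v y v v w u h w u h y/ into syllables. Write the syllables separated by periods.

The vowels are y, y, u, u, y — 5 nuclei, so 5 syllables.
/y…y/ gap (V1→V2): /v/ → onset of the next syllable (single consonants are always licit onsets).
/y…u/ gap (V2→V3): cluster /vvw/ — the longest permitted-onset suffix is /vw/; onset = /vw/, preceding coda = /v/.
/u…u/ gap (V3→V4): /hw/ — entire cluster is a permitted onset → onset /hw/, coda ∅.
/u…y/ gap (V4→V5): just /h/ — single C goes to the following onset.

nwy.vyv.vwu.hwu.hy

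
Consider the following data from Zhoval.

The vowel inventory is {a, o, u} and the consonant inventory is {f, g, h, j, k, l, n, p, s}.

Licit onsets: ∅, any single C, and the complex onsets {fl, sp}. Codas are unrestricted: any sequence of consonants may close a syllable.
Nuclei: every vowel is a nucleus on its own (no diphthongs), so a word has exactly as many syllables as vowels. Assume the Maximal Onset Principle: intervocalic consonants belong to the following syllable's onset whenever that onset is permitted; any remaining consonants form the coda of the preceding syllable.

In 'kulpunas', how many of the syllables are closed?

2

Nuclei (vowels): u, u, a → 3 syllables.
Between /u/ (V1) and /u/ (V2): /lp/; trying suffixes from longest down, /p/ is the first permitted one, so coda /l/ | onset /p/.
Between /u/ (V2) and /a/ (V3): /n/ → onset of the next syllable (single consonants are always licit onsets).
Putting it together: kul.pu.nas.
Classifying each syllable: /kul/ (closed), /pu/ (open), /nas/ (closed).
Closed syllables: 2.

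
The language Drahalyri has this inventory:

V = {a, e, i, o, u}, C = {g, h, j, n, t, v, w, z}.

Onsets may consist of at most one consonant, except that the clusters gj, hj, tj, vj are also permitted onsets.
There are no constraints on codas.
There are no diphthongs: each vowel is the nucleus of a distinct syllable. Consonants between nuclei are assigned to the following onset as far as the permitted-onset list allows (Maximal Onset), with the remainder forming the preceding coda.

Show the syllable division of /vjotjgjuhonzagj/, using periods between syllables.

Nuclei (vowels): o, u, o, a → 4 syllables.
V1 /o/ – V2 /u/: /tjgj/ splits as /tj/ + /gj/ (/gj/ is the longest suffix that is a licit onset).
V2 /u/ – V3 /o/: just /h/ — single C goes to the following onset.
V3 /o/ – V4 /a/: /nz/; trying suffixes from longest down, /z/ is the first permitted one, so coda /n/ | onset /z/.

vjotj.gju.hon.zagj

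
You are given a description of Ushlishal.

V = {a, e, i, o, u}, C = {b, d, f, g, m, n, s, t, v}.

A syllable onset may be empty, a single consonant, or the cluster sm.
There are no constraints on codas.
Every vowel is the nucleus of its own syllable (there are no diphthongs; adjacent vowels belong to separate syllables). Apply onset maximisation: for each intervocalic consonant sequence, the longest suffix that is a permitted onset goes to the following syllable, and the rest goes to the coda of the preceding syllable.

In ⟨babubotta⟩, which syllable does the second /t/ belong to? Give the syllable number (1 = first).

4

The vowels are a, u, o, a — 4 nuclei, so 4 syllables.
/a…u/ gap (V1→V2): /b/ is a single consonant, so it becomes the next onset.
/u…o/ gap (V2→V3): /b/ → onset of the next syllable (single consonants are always licit onsets).
/o…a/ gap (V3→V4): /tt/; trying suffixes from longest down, /t/ is the first permitted one, so coda /t/ | onset /t/.
Result: ba.bu.bot.ta.
The second /t/ is in the onset of syllable 4 (/ta/).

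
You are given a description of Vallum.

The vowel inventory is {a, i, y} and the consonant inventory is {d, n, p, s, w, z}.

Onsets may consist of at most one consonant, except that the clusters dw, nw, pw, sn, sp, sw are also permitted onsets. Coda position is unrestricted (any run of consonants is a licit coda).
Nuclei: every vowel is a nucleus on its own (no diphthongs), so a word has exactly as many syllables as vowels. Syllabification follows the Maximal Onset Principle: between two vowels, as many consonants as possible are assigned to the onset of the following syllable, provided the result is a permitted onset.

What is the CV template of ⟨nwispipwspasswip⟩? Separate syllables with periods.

CCV.CCVCC.CCVC.CCVC

The vowels are i, i, a, i — 4 nuclei, so 4 syllables.
Between /i/ (V1) and /i/ (V2): /sp/ is a licit onset in full, so it all attaches to the next syllable.
Between /i/ (V2) and /a/ (V3): /pwsp/ splits as /pw/ + /sp/ (/sp/ is the longest suffix that is a licit onset).
Between /a/ (V3) and /i/ (V4): cluster /ssw/ — the longest permitted-onset suffix is /sw/; onset = /sw/, preceding coda = /s/.
Result: nwi.spipw.spas.swip.
Mapping each syllable to C/V: /nwi/ → CCV, /spipw/ → CCVCC, /spas/ → CCVC, /swip/ → CCVC.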